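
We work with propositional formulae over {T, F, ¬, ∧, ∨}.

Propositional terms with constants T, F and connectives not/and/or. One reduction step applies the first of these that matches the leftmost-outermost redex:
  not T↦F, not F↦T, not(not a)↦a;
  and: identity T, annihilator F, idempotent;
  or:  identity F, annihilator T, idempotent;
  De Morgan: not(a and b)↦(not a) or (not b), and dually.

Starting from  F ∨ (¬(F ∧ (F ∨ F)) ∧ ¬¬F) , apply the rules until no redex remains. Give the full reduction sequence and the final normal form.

  start: F ∨ (¬(F ∧ (F ∨ F)) ∧ ¬¬F)
  step 1: ¬(F ∧ (F ∨ F)) ∧ ¬¬F
  step 2: (¬F ∨ ¬(F ∨ F)) ∧ ¬¬F
  step 3: (T ∨ ¬(F ∨ F)) ∧ ¬¬F
  step 4: T ∧ ¬¬F
  step 5: ¬¬F
  step 6: F

Answer: normal form = F  (in 6 steps)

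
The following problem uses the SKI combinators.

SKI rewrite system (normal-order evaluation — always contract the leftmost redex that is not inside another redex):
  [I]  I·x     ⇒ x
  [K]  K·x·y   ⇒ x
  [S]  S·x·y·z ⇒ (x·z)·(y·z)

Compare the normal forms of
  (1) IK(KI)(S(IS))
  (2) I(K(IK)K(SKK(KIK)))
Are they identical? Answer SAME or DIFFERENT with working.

Term A:
  start: IK(KI)(S(IS))
  →1  K(KI)(S(IS))
  →2  KI

Term B:
  start: I(K(IK)K(SKK(KIK)))
  →1  K(IK)K(SKK(KIK))
  →2  IK(SKK(KIK))
  →3  K(SKK(KIK))
  →4  K(K(KIK)(K(KIK)))
  →5  K(KIK)
  →6  KI

Answer: SAME — A ⇓ KI, B ⇓ KI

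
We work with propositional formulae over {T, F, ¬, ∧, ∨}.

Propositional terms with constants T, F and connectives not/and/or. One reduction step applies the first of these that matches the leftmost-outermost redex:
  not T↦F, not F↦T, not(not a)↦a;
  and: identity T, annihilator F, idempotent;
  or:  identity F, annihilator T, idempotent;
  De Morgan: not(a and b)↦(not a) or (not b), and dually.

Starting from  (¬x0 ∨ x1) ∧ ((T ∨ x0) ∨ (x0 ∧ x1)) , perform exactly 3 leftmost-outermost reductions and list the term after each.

  start: (¬x0 ∨ x1) ∧ ((T ∨ x0) ∨ (x0 ∧ x1))
  [1] (¬x0 ∨ x1) ∧ (T ∨ (x0 ∧ x1))
  [2] (¬x0 ∨ x1) ∧ T
  [3] ¬x0 ∨ x1

Answer: after 3 steps: ¬x0 ∨ x1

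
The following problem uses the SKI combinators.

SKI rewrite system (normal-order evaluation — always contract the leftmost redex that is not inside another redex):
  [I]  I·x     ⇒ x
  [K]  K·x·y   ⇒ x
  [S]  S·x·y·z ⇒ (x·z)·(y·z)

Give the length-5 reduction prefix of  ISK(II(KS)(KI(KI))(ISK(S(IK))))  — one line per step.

Answer: after 5 steps: SK(S(SK(S(IK))))

Derivation:
  start: ISK(II(KS)(KI(KI))(ISK(S(IK))))
  step 1: SK(II(KS)(KI(KI))(ISK(S(IK))))
  step 2: SK(I(KS)(KI(KI))(ISK(S(IK))))
  step 3: SK(KS(KI(KI))(ISK(S(IK))))
  step 4: SK(S(ISK(S(IK))))
  step 5: SK(S(SK(S(IK))))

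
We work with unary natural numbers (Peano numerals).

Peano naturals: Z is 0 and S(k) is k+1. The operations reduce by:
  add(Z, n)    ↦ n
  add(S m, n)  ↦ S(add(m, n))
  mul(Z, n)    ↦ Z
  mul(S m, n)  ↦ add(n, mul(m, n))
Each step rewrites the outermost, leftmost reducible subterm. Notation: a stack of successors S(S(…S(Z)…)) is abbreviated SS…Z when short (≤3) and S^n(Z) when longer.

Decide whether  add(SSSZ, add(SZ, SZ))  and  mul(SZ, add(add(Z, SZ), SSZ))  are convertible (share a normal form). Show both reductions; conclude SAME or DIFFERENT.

Term A:
  start: add(SSSZ, add(SZ, SZ))
  →1  S(add(SSZ, add(SZ, SZ)))
  →2  S(S(add(SZ, add(SZ, SZ))))
  →3  S(S(S(add(Z, add(SZ, SZ)))))
  →4  S(S(S(add(SZ, SZ))))
  →5  S(S(S(S(add(Z, SZ)))))
  →6  S^5(Z)

Term B:
  start: mul(SZ, add(add(Z, SZ), SSZ))
  →1  add(add(add(Z, SZ), SSZ), mul(Z, add(add(Z, SZ), SSZ)))
  →2  add(add(SZ, SSZ), mul(Z, add(add(Z, SZ), SSZ)))
  →3  add(S(add(Z, SSZ)), mul(Z, add(add(Z, SZ), SSZ)))
  →4  S(add(add(Z, SSZ), mul(Z, add(add(Z, SZ), SSZ))))
  →5  S(add(SSZ, mul(Z, add(add(Z, SZ), SSZ))))
  →6  S(S(add(SZ, mul(Z, add(add(Z, SZ), SSZ)))))
  →7  S(S(S(add(Z, mul(Z, add(add(Z, SZ), SSZ))))))
  →8  S(S(S(mul(Z, add(add(Z, SZ), SSZ)))))
  →9  SSSZ

Answer: DIFFERENT — A ⇓ S^5(Z), B ⇓ SSSZ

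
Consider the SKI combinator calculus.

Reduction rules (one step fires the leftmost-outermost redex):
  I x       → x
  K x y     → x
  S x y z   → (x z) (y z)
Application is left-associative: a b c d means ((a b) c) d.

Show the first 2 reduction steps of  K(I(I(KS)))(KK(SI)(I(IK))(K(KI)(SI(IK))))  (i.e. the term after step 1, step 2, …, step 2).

  start: K(I(I(KS)))(KK(SI)(I(IK))(K(KI)(SI(IK))))
  [1] I(I(KS))
  [2] I(KS)

Answer: after 2 steps: I(KS)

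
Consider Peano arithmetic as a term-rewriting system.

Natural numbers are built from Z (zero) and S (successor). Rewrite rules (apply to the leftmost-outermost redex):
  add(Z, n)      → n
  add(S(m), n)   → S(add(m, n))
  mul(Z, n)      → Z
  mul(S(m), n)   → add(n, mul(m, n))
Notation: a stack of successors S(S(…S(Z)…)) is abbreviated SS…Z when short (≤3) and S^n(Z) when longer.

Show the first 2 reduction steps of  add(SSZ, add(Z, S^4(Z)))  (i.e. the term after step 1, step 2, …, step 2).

  start: add(SSZ, add(Z, S^4(Z)))
  [1] S(add(SZ, add(Z, S^4(Z))))
  [2] S(S(add(Z, add(Z, S^4(Z)))))

Answer: after 2 steps: S(S(add(Z, add(Z, S^4(Z)))))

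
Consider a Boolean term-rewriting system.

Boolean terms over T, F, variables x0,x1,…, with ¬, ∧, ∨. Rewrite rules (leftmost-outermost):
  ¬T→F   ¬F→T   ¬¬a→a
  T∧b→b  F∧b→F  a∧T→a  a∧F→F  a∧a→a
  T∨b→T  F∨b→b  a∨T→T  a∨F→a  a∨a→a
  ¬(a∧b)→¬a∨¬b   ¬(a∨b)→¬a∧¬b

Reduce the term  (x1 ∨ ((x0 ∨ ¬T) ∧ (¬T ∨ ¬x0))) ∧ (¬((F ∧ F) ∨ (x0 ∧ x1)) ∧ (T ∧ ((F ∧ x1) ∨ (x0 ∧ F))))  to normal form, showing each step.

Answer: normal form = F  (in 16 steps)

Reduction:
  start: (x1 ∨ ((x0 ∨ ¬T) ∧ (¬T ∨ ¬x0))) ∧ (¬((F ∧ F) ∨ (x0 ∧ x1)) ∧ (T ∧ ((F ∧ x1) ∨ (x0 ∧ F))))
  →1  (x1 ∨ ((x0 ∨ F) ∧ (¬T ∨ ¬x0))) ∧ (¬((F ∧ F) ∨ (x0 ∧ x1)) ∧ (T ∧ ((F ∧ x1) ∨ (x0 ∧ F))))
  →2  (x1 ∨ (x0 ∧ (¬T ∨ ¬x0))) ∧ (¬((F ∧ F) ∨ (x0 ∧ x1)) ∧ (T ∧ ((F ∧ x1) ∨ (x0 ∧ F))))
  →3  (x1 ∨ (x0 ∧ (F ∨ ¬x0))) ∧ (¬((F ∧ F) ∨ (x0 ∧ x1)) ∧ (T ∧ ((F ∧ x1) ∨ (x0 ∧ F))))
  →4  (x1 ∨ (x0 ∧ ¬x0)) ∧ (¬((F ∧ F) ∨ (x0 ∧ x1)) ∧ (T ∧ ((F ∧ x1) ∨ (x0 ∧ F))))
  →5  (x1 ∨ (x0 ∧ ¬x0)) ∧ ((¬(F ∧ F) ∧ ¬(x0 ∧ x1)) ∧ (T ∧ ((F ∧ x1) ∨ (x0 ∧ F))))
  →6  (x1 ∨ (x0 ∧ ¬x0)) ∧ (((¬F ∨ ¬F) ∧ ¬(x0 ∧ x1)) ∧ (T ∧ ((F ∧ x1) ∨ (x0 ∧ F))))
  →7  (x1 ∨ (x0 ∧ ¬x0)) ∧ ((¬F ∧ ¬(x0 ∧ x1)) ∧ (T ∧ ((F ∧ x1) ∨ (x0 ∧ F))))
  →8  (x1 ∨ (x0 ∧ ¬x0)) ∧ ((T ∧ ¬(x0 ∧ x1)) ∧ (T ∧ ((F ∧ x1) ∨ (x0 ∧ F))))
  →9  (x1 ∨ (x0 ∧ ¬x0)) ∧ (¬(x0 ∧ x1) ∧ (T ∧ ((F ∧ x1) ∨ (x0 ∧ F))))
  →10  (x1 ∨ (x0 ∧ ¬x0)) ∧ ((¬x0 ∨ ¬x1) ∧ (T ∧ ((F ∧ x1) ∨ (x0 ∧ F))))
  →11  (x1 ∨ (x0 ∧ ¬x0)) ∧ ((¬x0 ∨ ¬x1) ∧ ((F ∧ x1) ∨ (x0 ∧ F)))
  →12  (x1 ∨ (x0 ∧ ¬x0)) ∧ ((¬x0 ∨ ¬x1) ∧ (F ∨ (x0 ∧ F)))
  →13  (x1 ∨ (x0 ∧ ¬x0)) ∧ ((¬x0 ∨ ¬x1) ∧ (x0 ∧ F))
  →14  (x1 ∨ (x0 ∧ ¬x0)) ∧ ((¬x0 ∨ ¬x1) ∧ F)
  →15  (x1 ∨ (x0 ∧ ¬x0)) ∧ F
  →16  F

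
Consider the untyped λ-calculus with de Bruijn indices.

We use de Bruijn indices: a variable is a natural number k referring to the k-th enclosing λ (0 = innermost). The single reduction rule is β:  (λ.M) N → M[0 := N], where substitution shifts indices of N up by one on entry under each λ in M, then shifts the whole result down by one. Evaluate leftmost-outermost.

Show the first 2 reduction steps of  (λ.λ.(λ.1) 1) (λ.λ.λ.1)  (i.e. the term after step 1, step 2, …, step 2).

Answer: after 2 steps: λ.0

Reduction:
  start: (λ.λ.(λ.1) 1) (λ.λ.λ.1)
  step 1: λ.(λ.1) (λ.λ.λ.1)
  step 2: λ.0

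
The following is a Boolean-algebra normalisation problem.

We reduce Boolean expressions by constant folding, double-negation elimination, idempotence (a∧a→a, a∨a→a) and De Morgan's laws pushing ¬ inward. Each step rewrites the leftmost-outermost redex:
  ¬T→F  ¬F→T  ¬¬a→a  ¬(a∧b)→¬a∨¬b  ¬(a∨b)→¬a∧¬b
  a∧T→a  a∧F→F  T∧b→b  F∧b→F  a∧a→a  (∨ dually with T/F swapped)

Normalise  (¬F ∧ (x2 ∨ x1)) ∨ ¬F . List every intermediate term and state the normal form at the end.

Answer: normal form = T  (in 4 steps)

Working:
  start: (¬F ∧ (x2 ∨ x1)) ∨ ¬F
  step 1: (T ∧ (x2 ∨ x1)) ∨ ¬F
  step 2: (x2 ∨ x1) ∨ ¬F
  step 3: (x2 ∨ x1) ∨ T
  step 4: T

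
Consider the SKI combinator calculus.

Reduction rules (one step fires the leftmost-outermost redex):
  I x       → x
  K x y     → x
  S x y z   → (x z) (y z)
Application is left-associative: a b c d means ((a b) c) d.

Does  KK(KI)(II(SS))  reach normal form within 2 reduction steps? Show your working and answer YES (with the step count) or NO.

  start: KK(KI)(II(SS))
  →1  K(II(SS))
  →2  K(I(SS))

Answer: NO — after 2 steps the term is K(I(SS)), not yet normal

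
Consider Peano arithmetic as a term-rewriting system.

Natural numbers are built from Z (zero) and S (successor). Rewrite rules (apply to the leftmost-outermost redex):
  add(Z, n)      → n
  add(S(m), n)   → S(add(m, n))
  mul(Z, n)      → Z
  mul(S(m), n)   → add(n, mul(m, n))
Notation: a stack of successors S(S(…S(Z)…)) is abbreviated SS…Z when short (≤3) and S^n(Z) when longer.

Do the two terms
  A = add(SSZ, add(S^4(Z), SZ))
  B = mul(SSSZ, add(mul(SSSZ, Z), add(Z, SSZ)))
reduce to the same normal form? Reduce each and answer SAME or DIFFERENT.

Term A:
  start: add(SSZ, add(S^4(Z), SZ))
  step 1: S(add(SZ, add(S^4(Z), SZ)))
  step 2: S(S(add(Z, add(S^4(Z), SZ))))
  step 3: S(S(add(S^4(Z), SZ)))
  step 4: S(S(S(add(SSSZ, SZ))))
  step 5: S(S(S(S(add(SSZ, SZ)))))
  step 6: S(S(S(S(S(add(SZ, SZ))))))
  step 7: S(S(S(S(S(S(add(Z, SZ)))))))
  step 8: S^7(Z)

Term B:
  start: mul(SSSZ, add(mul(SSSZ, Z), add(Z, SSZ)))
  step 1: add(add(mul(SSSZ, Z), add(Z, SSZ)), mul(SSZ, add(mul(SSSZ, Z), add(Z, SSZ))))
  step 2: add(add(add(Z, mul(SSZ, Z)), add(Z, SSZ)), mul(SSZ, add(mul(SSSZ, Z), add(Z, SSZ))))
  step 3: add(add(mul(SSZ, Z), add(Z, SSZ)), mul(SSZ, add(mul(SSSZ, Z), add(Z, SSZ))))
  step 4: add(add(add(Z, mul(SZ, Z)), add(Z, SSZ)), mul(SSZ, add(mul(SSSZ, Z), add(Z, SSZ))))
  step 5: add(add(mul(SZ, Z), add(Z, SSZ)), mul(SSZ, add(mul(SSSZ, Z), add(Z, SSZ))))
  step 6: add(add(add(Z, mul(Z, Z)), add(Z, SSZ)), mul(SSZ, add(mul(SSSZ, Z), add(Z, SSZ))))
  step 7: add(add(mul(Z, Z), add(Z, SSZ)), mul(SSZ, add(mul(SSSZ, Z), add(Z, SSZ))))
  step 8: add(add(Z, add(Z, SSZ)), mul(SSZ, add(mul(SSSZ, Z), add(Z, SSZ))))
  step 9: add(add(Z, SSZ), mul(SSZ, add(mul(SSSZ, Z), add(Z, SSZ))))
  step 10: add(SSZ, mul(SSZ, add(mul(SSSZ, Z), add(Z, SSZ))))
  step 11: S(add(SZ, mul(SSZ, add(mul(SSSZ, Z), add(Z, SSZ)))))
  step 12: S(S(add(Z, mul(SSZ, add(mul(SSSZ, Z), add(Z, SSZ))))))
  step 13: S(S(mul(SSZ, add(mul(SSSZ, Z), add(Z, SSZ)))))
  step 14: S(S(add(add(mul(SSSZ, Z), add(Z, SSZ)), mul(SZ, add(mul(SSSZ, Z), add(Z, SSZ))))))
  step 15: S(S(add(add(add(Z, mul(SSZ, Z)), add(Z, SSZ)), mul(SZ, add(mul(SSSZ, Z), add(Z, SSZ))))))
  step 16: S(S(add(add(mul(SSZ, Z), add(Z, SSZ)), mul(SZ, add(mul(SSSZ, Z), add(Z, SSZ))))))
  step 17: S(S(add(add(add(Z, mul(SZ, Z)), add(Z, SSZ)), mul(SZ, add(mul(SSSZ, Z), add(Z, SSZ))))))
  step 18: S(S(add(add(mul(SZ, Z), add(Z, SSZ)), mul(SZ, add(mul(SSSZ, Z), add(Z, SSZ))))))
  step 19: S(S(add(add(add(Z, mul(Z, Z)), add(Z, SSZ)), mul(SZ, add(mul(SSSZ, Z), add(Z, SSZ))))))
  step 20: S(S(add(add(mul(Z, Z), add(Z, SSZ)), mul(SZ, add(mul(SSSZ, Z), add(Z, SSZ))))))
  step 21: S(S(add(add(Z, add(Z, SSZ)), mul(SZ, add(mul(SSSZ, Z), add(Z, SSZ))))))
  step 22: S(S(add(add(Z, SSZ), mul(SZ, add(mul(SSSZ, Z), add(Z, SSZ))))))
  step 23: S(S(add(SSZ, mul(SZ, add(mul(SSSZ, Z), add(Z, SSZ))))))
  step 24: S(S(S(add(SZ, mul(SZ, add(mul(SSSZ, Z), add(Z, SSZ)))))))
  step 25: S(S(S(S(add(Z, mul(SZ, add(mul(SSSZ, Z), add(Z, SSZ))))))))
  step 26: S(S(S(S(mul(SZ, add(mul(SSSZ, Z), add(Z, SSZ)))))))
  step 27: S(S(S(S(add(add(mul(SSSZ, Z), add(Z, SSZ)), mul(Z, add(mul(SSSZ, Z), add(Z, SSZ))))))))
  step 28: S(S(S(S(add(add(add(Z, mul(SSZ, Z)), add(Z, SSZ)), mul(Z, add(mul(SSSZ, Z), add(Z, SSZ))))))))
  step 29: S(S(S(S(add(add(mul(SSZ, Z), add(Z, SSZ)), mul(Z, add(mul(SSSZ, Z), add(Z, SSZ))))))))
  step 30: S(S(S(S(add(add(add(Z, mul(SZ, Z)), add(Z, SSZ)), mul(Z, add(mul(SSSZ, Z), add(Z, SSZ))))))))
  step 31: S(S(S(S(add(add(mul(SZ, Z), add(Z, SSZ)), mul(Z, add(mul(SSSZ, Z), add(Z, SSZ))))))))
  step 32: S(S(S(S(add(add(add(Z, mul(Z, Z)), add(Z, SSZ)), mul(Z, add(mul(SSSZ, Z), add(Z, SSZ))))))))
  step 33: S(S(S(S(add(add(mul(Z, Z), add(Z, SSZ)), mul(Z, add(mul(SSSZ, Z), add(Z, SSZ))))))))
  step 34: S(S(S(S(add(add(Z, add(Z, SSZ)), mul(Z, add(mul(SSSZ, Z), add(Z, SSZ))))))))
  step 35: S(S(S(S(add(add(Z, SSZ), mul(Z, add(mul(SSSZ, Z), add(Z, SSZ))))))))
  step 36: S(S(S(S(add(SSZ, mul(Z, add(mul(SSSZ, Z), add(Z, SSZ))))))))
  step 37: S(S(S(S(S(add(SZ, mul(Z, add(mul(SSSZ, Z), add(Z, SSZ)))))))))
  step 38: S(S(S(S(S(S(add(Z, mul(Z, add(mul(SSSZ, Z), add(Z, SSZ))))))))))
  step 39: S(S(S(S(S(S(mul(Z, add(mul(SSSZ, Z), add(Z, SSZ)))))))))
  step 40: S^6(Z)

Answer: DIFFERENT — A ⇓ S^7(Z), B ⇓ S^6(Z)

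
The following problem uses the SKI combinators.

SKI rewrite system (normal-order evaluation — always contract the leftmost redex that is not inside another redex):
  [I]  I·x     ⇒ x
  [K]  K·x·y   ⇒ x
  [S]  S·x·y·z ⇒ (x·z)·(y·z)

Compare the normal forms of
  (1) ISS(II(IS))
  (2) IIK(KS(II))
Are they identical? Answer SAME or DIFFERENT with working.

Term A:
  start: ISS(II(IS))
  [1] SS(II(IS))
  [2] SS(I(IS))
  [3] SS(IS)
  [4] SSS

Term B:
  start: IIK(KS(II))
  [1] IK(KS(II))
  [2] K(KS(II))
  [3] KS

Answer: DIFFERENT — A ⇓ SSS, B ⇓ KS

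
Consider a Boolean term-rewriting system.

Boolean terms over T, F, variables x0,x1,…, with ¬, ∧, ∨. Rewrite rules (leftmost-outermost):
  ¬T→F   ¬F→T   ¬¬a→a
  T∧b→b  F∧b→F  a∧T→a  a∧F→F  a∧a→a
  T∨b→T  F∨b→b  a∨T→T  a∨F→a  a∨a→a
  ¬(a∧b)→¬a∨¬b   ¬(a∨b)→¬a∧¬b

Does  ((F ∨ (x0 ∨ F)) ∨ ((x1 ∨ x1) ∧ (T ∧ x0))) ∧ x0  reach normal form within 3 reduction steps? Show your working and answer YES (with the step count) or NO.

  start: ((F ∨ (x0 ∨ F)) ∨ ((x1 ∨ x1) ∧ (T ∧ x0))) ∧ x0
  →1  ((x0 ∨ F) ∨ ((x1 ∨ x1) ∧ (T ∧ x0))) ∧ x0
  →2  (x0 ∨ ((x1 ∨ x1) ∧ (T ∧ x0))) ∧ x0
  →3  (x0 ∨ (x1 ∧ (T ∧ x0))) ∧ x0

Answer: NO — after 3 steps the term is (x0 ∨ (x1 ∧ (T ∧ x0))) ∧ x0, not yet normal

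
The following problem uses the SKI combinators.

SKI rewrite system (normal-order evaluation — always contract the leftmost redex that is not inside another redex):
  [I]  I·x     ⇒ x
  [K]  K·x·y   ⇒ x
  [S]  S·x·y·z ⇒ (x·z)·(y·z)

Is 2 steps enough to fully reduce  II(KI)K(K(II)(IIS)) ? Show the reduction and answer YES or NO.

Answer: NO — after 2 steps the term is KIK(K(II)(IIS)), not yet normal

Reduction:
  start: II(KI)K(K(II)(IIS))
  [1] I(KI)K(K(II)(IIS))
  [2] KIK(K(II)(IIS))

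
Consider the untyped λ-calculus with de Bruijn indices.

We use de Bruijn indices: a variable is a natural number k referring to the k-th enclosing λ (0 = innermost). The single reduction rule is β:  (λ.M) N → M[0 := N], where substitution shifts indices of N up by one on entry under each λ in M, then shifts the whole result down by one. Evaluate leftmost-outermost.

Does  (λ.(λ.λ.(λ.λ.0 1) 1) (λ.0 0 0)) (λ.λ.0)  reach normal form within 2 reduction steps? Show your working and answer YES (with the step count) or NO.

Answer: NO — after 2 steps the term is λ.(λ.λ.0 1) (λ.0 0 0), not yet normal

Reduction:
  start: (λ.(λ.λ.(λ.λ.0 1) 1) (λ.0 0 0)) (λ.λ.0)
  →1  (λ.λ.(λ.λ.0 1) 1) (λ.0 0 0)
  →2  λ.(λ.λ.0 1) (λ.0 0 0)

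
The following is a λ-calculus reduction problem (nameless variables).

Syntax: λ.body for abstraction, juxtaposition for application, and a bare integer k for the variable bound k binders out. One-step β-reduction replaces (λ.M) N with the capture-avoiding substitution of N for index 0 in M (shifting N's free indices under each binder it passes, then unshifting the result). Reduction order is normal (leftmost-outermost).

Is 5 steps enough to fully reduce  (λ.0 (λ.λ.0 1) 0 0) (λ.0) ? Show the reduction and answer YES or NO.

  start: (λ.0 (λ.λ.0 1) 0 0) (λ.0)
  step 1: (λ.0) (λ.λ.0 1) (λ.0) (λ.0)
  step 2: (λ.λ.0 1) (λ.0) (λ.0)
  step 3: (λ.0 (λ.0)) (λ.0)
  step 4: (λ.0) (λ.0)
  step 5: λ.0

Answer: YES — reaches normal form λ.0 in 5 ≤ 5 steps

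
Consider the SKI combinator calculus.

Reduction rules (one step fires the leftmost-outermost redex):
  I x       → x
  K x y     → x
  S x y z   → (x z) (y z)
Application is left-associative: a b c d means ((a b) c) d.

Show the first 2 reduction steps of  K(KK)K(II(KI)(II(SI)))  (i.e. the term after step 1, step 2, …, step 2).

Answer: after 2 steps: K

Reduction:
  start: K(KK)K(II(KI)(II(SI)))
  [1] KK(II(KI)(II(SI)))
  [2] K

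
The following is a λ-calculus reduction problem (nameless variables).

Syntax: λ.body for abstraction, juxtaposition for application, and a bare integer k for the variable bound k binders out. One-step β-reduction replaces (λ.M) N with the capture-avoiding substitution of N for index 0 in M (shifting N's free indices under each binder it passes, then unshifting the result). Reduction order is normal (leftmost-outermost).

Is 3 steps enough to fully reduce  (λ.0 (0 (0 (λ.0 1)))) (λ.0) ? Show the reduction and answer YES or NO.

Answer: NO — after 3 steps the term is (λ.0) (λ.0 (λ.0)), not yet normal

Working:
  start: (λ.0 (0 (0 (λ.0 1)))) (λ.0)
  [1] (λ.0) ((λ.0) ((λ.0) (λ.0 (λ.0))))
  [2] (λ.0) ((λ.0) (λ.0 (λ.0)))
  [3] (λ.0) (λ.0 (λ.0))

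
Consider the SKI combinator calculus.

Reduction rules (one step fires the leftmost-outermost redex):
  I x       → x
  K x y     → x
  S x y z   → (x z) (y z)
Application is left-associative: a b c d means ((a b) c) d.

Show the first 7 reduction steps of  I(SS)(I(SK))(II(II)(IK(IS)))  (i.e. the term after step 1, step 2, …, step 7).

Answer: after 7 steps: S(K(IS))(I(SK)(II(II)(IK(IS))))

Working:
  start: I(SS)(I(SK))(II(II)(IK(IS)))
  step 1: SS(I(SK))(II(II)(IK(IS)))
  step 2: S(II(II)(IK(IS)))(I(SK)(II(II)(IK(IS))))
  step 3: S(I(II)(IK(IS)))(I(SK)(II(II)(IK(IS))))
  step 4: S(II(IK(IS)))(I(SK)(II(II)(IK(IS))))
  step 5: S(I(IK(IS)))(I(SK)(II(II)(IK(IS))))
  step 6: S(IK(IS))(I(SK)(II(II)(IK(IS))))
  step 7: S(K(IS))(I(SK)(II(II)(IK(IS))))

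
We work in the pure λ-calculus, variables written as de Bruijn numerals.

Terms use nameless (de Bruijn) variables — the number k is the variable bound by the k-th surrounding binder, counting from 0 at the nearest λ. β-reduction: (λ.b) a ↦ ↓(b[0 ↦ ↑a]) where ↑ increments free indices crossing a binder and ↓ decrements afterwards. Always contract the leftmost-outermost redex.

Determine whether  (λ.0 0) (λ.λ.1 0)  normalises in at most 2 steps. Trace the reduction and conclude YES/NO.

Answer: NO — after 2 steps the term is λ.(λ.λ.1 0) 0, not yet normal

Derivation:
  start: (λ.0 0) (λ.λ.1 0)
  →1  (λ.λ.1 0) (λ.λ.1 0)
  →2  λ.(λ.λ.1 0) 0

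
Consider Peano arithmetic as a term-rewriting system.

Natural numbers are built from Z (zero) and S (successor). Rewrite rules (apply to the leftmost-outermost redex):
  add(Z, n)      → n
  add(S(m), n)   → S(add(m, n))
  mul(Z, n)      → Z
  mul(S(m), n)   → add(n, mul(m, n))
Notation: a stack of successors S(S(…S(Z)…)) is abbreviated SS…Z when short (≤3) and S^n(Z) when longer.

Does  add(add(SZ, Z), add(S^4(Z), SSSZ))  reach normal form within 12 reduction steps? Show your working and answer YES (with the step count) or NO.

Answer: YES — reaches normal form S^8(Z) in 9 ≤ 12 steps

Working:
  start: add(add(SZ, Z), add(S^4(Z), SSSZ))
  →1  add(S(add(Z, Z)), add(S^4(Z), SSSZ))
  →2  S(add(add(Z, Z), add(S^4(Z), SSSZ)))
  →3  S(add(Z, add(S^4(Z), SSSZ)))
  →4  S(add(S^4(Z), SSSZ))
  →5  S(S(add(SSSZ, SSSZ)))
  →6  S(S(S(add(SSZ, SSSZ))))
  →7  S(S(S(S(add(SZ, SSSZ)))))
  →8  S(S(S(S(S(add(Z, SSSZ))))))
  →9  S^8(Z)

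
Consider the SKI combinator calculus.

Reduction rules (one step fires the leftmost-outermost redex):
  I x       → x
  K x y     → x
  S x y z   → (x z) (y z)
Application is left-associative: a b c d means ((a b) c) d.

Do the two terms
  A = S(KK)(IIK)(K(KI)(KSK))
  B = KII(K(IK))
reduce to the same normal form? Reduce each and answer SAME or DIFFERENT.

Term A:
  start: S(KK)(IIK)(K(KI)(KSK))
  step 1: KK(K(KI)(KSK))(IIK(K(KI)(KSK)))
  step 2: K(IIK(K(KI)(KSK)))
  step 3: K(IK(K(KI)(KSK)))
  step 4: K(K(K(KI)(KSK)))
  step 5: K(K(KI))

Term B:
  start: KII(K(IK))
  step 1: I(K(IK))
  step 2: K(IK)
  step 3: KK

Answer: DIFFERENT — A ⇓ K(K(KI)), B ⇓ KK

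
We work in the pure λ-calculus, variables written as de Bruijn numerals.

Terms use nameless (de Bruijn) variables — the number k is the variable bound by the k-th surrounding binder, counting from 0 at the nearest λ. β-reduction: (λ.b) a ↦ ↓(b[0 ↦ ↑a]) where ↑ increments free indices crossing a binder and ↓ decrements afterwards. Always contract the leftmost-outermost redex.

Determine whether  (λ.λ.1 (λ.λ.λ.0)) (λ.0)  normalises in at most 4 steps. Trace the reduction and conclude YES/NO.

Answer: YES — reaches normal form λ.λ.λ.λ.0 in 2 ≤ 4 steps

Derivation:
  start: (λ.λ.1 (λ.λ.λ.0)) (λ.0)
  →1  λ.(λ.0) (λ.λ.λ.0)
  →2  λ.λ.λ.λ.0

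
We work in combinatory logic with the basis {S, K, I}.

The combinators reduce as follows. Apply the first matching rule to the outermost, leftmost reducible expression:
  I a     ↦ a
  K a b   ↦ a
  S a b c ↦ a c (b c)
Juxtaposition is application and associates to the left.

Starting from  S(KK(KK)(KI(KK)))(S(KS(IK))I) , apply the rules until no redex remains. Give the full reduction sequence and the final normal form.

Answer: normal form = S(KI)(SSI)  (in 3 steps)

Reduction:
  start: S(KK(KK)(KI(KK)))(S(KS(IK))I)
  [1] S(K(KI(KK)))(S(KS(IK))I)
  [2] S(KI)(S(KS(IK))I)
  [3] S(KI)(SSI)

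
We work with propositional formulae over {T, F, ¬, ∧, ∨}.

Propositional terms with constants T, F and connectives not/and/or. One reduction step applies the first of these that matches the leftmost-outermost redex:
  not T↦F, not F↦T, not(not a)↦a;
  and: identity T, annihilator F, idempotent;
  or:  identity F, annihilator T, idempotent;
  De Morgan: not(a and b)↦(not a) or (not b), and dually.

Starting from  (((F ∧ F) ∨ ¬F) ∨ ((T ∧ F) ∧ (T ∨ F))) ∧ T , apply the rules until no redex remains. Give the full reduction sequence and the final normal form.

  start: (((F ∧ F) ∨ ¬F) ∨ ((T ∧ F) ∧ (T ∨ F))) ∧ T
  →1  ((F ∧ F) ∨ ¬F) ∨ ((T ∧ F) ∧ (T ∨ F))
  →2  (F ∨ ¬F) ∨ ((T ∧ F) ∧ (T ∨ F))
  →3  ¬F ∨ ((T ∧ F) ∧ (T ∨ F))
  →4  T ∨ ((T ∧ F) ∧ (T ∨ F))
  →5  T

Answer: normal form = T  (in 5 steps)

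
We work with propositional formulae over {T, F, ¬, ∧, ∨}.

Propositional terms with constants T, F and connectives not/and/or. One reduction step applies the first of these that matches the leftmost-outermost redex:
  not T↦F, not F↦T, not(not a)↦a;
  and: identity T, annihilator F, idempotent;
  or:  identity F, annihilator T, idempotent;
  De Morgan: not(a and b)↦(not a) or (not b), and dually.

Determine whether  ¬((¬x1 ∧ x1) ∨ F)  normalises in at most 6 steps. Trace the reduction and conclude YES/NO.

Answer: YES — reaches normal form x1 ∨ ¬x1 in 5 ≤ 6 steps

Working:
  start: ¬((¬x1 ∧ x1) ∨ F)
  [1] ¬(¬x1 ∧ x1) ∧ ¬F
  [2] (¬¬x1 ∨ ¬x1) ∧ ¬F
  [3] (x1 ∨ ¬x1) ∧ ¬F
  [4] (x1 ∨ ¬x1) ∧ T
  [5] x1 ∨ ¬x1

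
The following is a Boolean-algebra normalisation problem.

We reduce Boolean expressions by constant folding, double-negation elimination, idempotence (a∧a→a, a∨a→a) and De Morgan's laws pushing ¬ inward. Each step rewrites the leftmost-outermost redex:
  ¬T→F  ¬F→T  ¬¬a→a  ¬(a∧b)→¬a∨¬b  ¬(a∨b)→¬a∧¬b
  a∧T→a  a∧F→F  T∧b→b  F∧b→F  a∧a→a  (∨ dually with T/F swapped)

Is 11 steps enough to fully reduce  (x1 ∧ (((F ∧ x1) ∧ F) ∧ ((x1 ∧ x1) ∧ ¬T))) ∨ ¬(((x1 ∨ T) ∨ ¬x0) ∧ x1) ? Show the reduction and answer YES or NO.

Answer: YES — reaches normal form ¬x1 in 11 ≤ 11 steps

Working:
  start: (x1 ∧ (((F ∧ x1) ∧ F) ∧ ((x1 ∧ x1) ∧ ¬T))) ∨ ¬(((x1 ∨ T) ∨ ¬x0) ∧ x1)
  step 1: (x1 ∧ (F ∧ ((x1 ∧ x1) ∧ ¬T))) ∨ ¬(((x1 ∨ T) ∨ ¬x0) ∧ x1)
  step 2: (x1 ∧ F) ∨ ¬(((x1 ∨ T) ∨ ¬x0) ∧ x1)
  step 3: F ∨ ¬(((x1 ∨ T) ∨ ¬x0) ∧ x1)
  step 4: ¬(((x1 ∨ T) ∨ ¬x0) ∧ x1)
  step 5: ¬((x1 ∨ T) ∨ ¬x0) ∨ ¬x1
  step 6: (¬(x1 ∨ T) ∧ ¬¬x0) ∨ ¬x1
  step 7: ((¬x1 ∧ ¬T) ∧ ¬¬x0) ∨ ¬x1
  step 8: ((¬x1 ∧ F) ∧ ¬¬x0) ∨ ¬x1
  step 9: (F ∧ ¬¬x0) ∨ ¬x1
  step 10: F ∨ ¬x1
  step 11: ¬x1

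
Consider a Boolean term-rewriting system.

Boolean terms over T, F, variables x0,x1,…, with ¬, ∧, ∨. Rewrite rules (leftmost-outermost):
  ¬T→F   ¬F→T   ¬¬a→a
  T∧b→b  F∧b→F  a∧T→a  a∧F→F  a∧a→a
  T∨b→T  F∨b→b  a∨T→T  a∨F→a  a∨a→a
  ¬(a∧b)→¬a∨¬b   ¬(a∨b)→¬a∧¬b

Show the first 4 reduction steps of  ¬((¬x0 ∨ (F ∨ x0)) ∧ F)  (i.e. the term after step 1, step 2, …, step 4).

Answer: after 4 steps: (x0 ∧ (¬F ∧ ¬x0)) ∨ ¬F

Reduction:
  start: ¬((¬x0 ∨ (F ∨ x0)) ∧ F)
  →1  ¬(¬x0 ∨ (F ∨ x0)) ∨ ¬F
  →2  (¬¬x0 ∧ ¬(F ∨ x0)) ∨ ¬F
  →3  (x0 ∧ ¬(F ∨ x0)) ∨ ¬F
  →4  (x0 ∧ (¬F ∧ ¬x0)) ∨ ¬F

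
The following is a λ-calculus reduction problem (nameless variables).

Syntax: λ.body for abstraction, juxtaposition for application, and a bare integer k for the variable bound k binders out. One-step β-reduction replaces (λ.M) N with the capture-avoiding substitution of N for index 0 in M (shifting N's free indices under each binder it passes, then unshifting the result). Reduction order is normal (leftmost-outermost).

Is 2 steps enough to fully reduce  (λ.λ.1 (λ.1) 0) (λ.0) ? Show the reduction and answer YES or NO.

  start: (λ.λ.1 (λ.1) 0) (λ.0)
  step 1: λ.(λ.0) (λ.1) 0
  step 2: λ.(λ.1) 0

Answer: NO — after 2 steps the term is λ.(λ.1) 0, not yet normal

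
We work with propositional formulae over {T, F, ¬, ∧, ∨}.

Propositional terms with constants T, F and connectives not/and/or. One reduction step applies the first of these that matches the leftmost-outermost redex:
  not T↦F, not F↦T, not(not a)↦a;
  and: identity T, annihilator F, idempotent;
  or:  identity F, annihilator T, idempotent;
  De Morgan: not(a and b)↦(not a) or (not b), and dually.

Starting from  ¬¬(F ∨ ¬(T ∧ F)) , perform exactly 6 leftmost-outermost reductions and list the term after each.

Answer: after 6 steps: T

Derivation:
  start: ¬¬(F ∨ ¬(T ∧ F))
  →1  F ∨ ¬(T ∧ F)
  →2  ¬(T ∧ F)
  →3  ¬T ∨ ¬F
  →4  F ∨ ¬F
  →5  ¬F
  →6  T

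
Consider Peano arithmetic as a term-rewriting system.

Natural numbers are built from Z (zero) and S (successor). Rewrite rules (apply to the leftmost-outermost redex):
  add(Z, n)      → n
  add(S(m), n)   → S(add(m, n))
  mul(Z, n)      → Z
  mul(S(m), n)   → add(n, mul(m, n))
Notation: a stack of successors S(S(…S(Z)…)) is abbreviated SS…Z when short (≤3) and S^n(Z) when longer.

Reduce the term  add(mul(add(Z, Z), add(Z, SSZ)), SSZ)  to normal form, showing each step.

Answer: normal form = SSZ  (in 3 steps)

Working:
  start: add(mul(add(Z, Z), add(Z, SSZ)), SSZ)
  →1  add(mul(Z, add(Z, SSZ)), SSZ)
  →2  add(Z, SSZ)
  →3  SSZ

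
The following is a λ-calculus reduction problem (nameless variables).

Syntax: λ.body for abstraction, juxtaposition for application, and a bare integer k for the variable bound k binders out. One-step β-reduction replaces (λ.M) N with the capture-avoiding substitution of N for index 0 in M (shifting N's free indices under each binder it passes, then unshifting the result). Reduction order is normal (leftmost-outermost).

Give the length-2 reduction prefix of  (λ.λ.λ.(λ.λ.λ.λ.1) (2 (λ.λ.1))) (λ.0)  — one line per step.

  start: (λ.λ.λ.(λ.λ.λ.λ.1) (2 (λ.λ.1))) (λ.0)
  [1] λ.λ.(λ.λ.λ.λ.1) ((λ.0) (λ.λ.1))
  [2] λ.λ.λ.λ.λ.1

Answer: after 2 steps: λ.λ.λ.λ.λ.1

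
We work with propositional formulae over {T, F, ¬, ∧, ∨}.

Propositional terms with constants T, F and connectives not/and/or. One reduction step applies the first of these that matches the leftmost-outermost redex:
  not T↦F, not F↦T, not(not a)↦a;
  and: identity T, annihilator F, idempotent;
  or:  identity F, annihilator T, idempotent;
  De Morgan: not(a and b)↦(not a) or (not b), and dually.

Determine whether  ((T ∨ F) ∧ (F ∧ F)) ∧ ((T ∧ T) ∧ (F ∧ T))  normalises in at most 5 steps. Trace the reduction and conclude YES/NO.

  start: ((T ∨ F) ∧ (F ∧ F)) ∧ ((T ∧ T) ∧ (F ∧ T))
  step 1: (T ∧ (F ∧ F)) ∧ ((T ∧ T) ∧ (F ∧ T))
  step 2: (F ∧ F) ∧ ((T ∧ T) ∧ (F ∧ T))
  step 3: F ∧ ((T ∧ T) ∧ (F ∧ T))
  step 4: F

Answer: YES — reaches normal form F in 4 ≤ 5 steps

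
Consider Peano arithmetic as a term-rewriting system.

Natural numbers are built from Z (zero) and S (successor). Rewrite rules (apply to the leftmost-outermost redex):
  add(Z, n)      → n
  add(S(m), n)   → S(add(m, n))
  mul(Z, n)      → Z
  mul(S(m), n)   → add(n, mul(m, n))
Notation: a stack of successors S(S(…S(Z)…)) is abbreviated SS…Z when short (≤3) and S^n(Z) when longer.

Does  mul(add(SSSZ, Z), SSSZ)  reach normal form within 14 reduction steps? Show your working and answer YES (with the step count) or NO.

  start: mul(add(SSSZ, Z), SSSZ)
  [1] mul(S(add(SSZ, Z)), SSSZ)
  [2] add(SSSZ, mul(add(SSZ, Z), SSSZ))
  [3] S(add(SSZ, mul(add(SSZ, Z), SSSZ)))
  [4] S(S(add(SZ, mul(add(SSZ, Z), SSSZ))))
  [5] S(S(S(add(Z, mul(add(SSZ, Z), SSSZ)))))
  [6] S(S(S(mul(add(SSZ, Z), SSSZ))))
  [7] S(S(S(mul(S(add(SZ, Z)), SSSZ))))
  [8] S(S(S(add(SSSZ, mul(add(SZ, Z), SSSZ)))))
  [9] S(S(S(S(add(SSZ, mul(add(SZ, Z), SSSZ))))))
  [10] S(S(S(S(S(add(SZ, mul(add(SZ, Z), SSSZ)))))))
  [11] S(S(S(S(S(S(add(Z, mul(add(SZ, Z), SSSZ))))))))
  [12] S(S(S(S(S(S(mul(add(SZ, Z), SSSZ)))))))
  [13] S(S(S(S(S(S(mul(S(add(Z, Z)), SSSZ)))))))
  [14] S(S(S(S(S(S(add(SSSZ, mul(add(Z, Z), SSSZ))))))))

Answer: NO — after 14 steps the term is S(S(S(S(S(S(add(SSSZ, mul(add(Z, Z), SSSZ)))))))), not yet normal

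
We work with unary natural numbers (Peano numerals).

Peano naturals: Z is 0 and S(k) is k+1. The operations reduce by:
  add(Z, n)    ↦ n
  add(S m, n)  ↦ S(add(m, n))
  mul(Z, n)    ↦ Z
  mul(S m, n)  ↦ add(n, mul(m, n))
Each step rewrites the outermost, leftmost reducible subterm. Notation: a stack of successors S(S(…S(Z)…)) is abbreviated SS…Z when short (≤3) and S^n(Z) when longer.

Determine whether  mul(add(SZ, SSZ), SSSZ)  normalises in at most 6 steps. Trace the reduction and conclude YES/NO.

  start: mul(add(SZ, SSZ), SSSZ)
  →1  mul(S(add(Z, SSZ)), SSSZ)
  →2  add(SSSZ, mul(add(Z, SSZ), SSSZ))
  →3  S(add(SSZ, mul(add(Z, SSZ), SSSZ)))
  →4  S(S(add(SZ, mul(add(Z, SSZ), SSSZ))))
  →5  S(S(S(add(Z, mul(add(Z, SSZ), SSSZ)))))
  →6  S(S(S(mul(add(Z, SSZ), SSSZ))))

Answer: NO — after 6 steps the term is S(S(S(mul(add(Z, SSZ), SSSZ)))), not yet normal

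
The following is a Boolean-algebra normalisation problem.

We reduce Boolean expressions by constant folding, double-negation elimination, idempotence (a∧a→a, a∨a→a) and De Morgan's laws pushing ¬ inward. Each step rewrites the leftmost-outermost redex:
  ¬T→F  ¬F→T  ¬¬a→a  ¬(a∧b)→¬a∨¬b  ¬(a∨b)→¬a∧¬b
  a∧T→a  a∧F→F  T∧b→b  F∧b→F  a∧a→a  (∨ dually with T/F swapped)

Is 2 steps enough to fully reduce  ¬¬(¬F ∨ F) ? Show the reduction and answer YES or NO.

Answer: NO — after 2 steps the term is ¬F, not yet normal

Derivation:
  start: ¬¬(¬F ∨ F)
  →1  ¬F ∨ F
  →2  ¬F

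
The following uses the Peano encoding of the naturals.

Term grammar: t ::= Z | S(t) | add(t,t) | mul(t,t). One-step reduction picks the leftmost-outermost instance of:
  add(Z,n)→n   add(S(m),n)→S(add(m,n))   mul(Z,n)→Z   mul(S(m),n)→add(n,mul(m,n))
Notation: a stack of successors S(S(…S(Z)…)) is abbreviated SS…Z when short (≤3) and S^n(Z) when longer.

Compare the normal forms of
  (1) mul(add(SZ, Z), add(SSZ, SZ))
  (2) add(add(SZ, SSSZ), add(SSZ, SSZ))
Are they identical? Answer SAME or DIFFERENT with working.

Term A:
  start: mul(add(SZ, Z), add(SSZ, SZ))
  [1] mul(S(add(Z, Z)), add(SSZ, SZ))
  [2] add(add(SSZ, SZ), mul(add(Z, Z), add(SSZ, SZ)))
  [3] add(S(add(SZ, SZ)), mul(add(Z, Z), add(SSZ, SZ)))
  [4] S(add(add(SZ, SZ), mul(add(Z, Z), add(SSZ, SZ))))
  [5] S(add(S(add(Z, SZ)), mul(add(Z, Z), add(SSZ, SZ))))
  [6] S(S(add(add(Z, SZ), mul(add(Z, Z), add(SSZ, SZ)))))
  [7] S(S(add(SZ, mul(add(Z, Z), add(SSZ, SZ)))))
  [8] S(S(S(add(Z, mul(add(Z, Z), add(SSZ, SZ))))))
  [9] S(S(S(mul(add(Z, Z), add(SSZ, SZ)))))
  [10] S(S(S(mul(Z, add(SSZ, SZ)))))
  [11] SSSZ

Term B:
  start: add(add(SZ, SSSZ), add(SSZ, SSZ))
  [1] add(S(add(Z, SSSZ)), add(SSZ, SSZ))
  [2] S(add(add(Z, SSSZ), add(SSZ, SSZ)))
  [3] S(add(SSSZ, add(SSZ, SSZ)))
  [4] S(S(add(SSZ, add(SSZ, SSZ))))
  [5] S(S(S(add(SZ, add(SSZ, SSZ)))))
  [6] S(S(S(S(add(Z, add(SSZ, SSZ))))))
  [7] S(S(S(S(add(SSZ, SSZ)))))
  [8] S(S(S(S(S(add(SZ, SSZ))))))
  [9] S(S(S(S(S(S(add(Z, SSZ)))))))
  [10] S^8(Z)

Answer: DIFFERENT — A ⇓ SSSZ, B ⇓ S^8(Z)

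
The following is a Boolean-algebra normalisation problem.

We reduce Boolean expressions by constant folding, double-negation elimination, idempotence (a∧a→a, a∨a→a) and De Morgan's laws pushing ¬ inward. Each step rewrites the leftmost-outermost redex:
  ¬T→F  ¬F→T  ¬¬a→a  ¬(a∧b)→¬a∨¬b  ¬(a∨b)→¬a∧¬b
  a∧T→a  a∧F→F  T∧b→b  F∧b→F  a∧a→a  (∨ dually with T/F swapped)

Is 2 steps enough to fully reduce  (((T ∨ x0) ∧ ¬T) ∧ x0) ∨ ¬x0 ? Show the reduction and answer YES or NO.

  start: (((T ∨ x0) ∧ ¬T) ∧ x0) ∨ ¬x0
  step 1: ((T ∧ ¬T) ∧ x0) ∨ ¬x0
  step 2: (¬T ∧ x0) ∨ ¬x0

Answer: NO — after 2 steps the term is (¬T ∧ x0) ∨ ¬x0, not yet normal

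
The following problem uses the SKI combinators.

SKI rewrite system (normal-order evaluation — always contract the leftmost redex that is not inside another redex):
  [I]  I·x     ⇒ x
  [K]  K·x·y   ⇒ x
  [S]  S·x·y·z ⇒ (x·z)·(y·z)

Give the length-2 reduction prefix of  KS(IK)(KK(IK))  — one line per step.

Answer: after 2 steps: SK

Derivation:
  start: KS(IK)(KK(IK))
  [1] S(KK(IK))
  [2] SK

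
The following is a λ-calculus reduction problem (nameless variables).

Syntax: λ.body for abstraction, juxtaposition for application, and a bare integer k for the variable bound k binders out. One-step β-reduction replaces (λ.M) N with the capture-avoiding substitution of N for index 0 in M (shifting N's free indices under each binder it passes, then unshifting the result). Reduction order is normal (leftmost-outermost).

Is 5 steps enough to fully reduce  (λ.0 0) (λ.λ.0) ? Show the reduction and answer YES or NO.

  start: (λ.0 0) (λ.λ.0)
  →1  (λ.λ.0) (λ.λ.0)
  →2  λ.0

Answer: YES — reaches normal form λ.0 in 2 ≤ 5 steps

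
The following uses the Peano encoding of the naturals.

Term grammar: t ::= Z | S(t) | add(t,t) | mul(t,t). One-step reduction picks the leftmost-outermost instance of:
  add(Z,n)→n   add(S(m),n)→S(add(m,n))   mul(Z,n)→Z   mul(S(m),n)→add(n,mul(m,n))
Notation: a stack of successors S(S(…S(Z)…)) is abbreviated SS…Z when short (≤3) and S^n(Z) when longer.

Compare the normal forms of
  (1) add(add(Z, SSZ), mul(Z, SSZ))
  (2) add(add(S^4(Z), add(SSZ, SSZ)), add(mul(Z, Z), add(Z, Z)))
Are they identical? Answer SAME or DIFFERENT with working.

Term A:
  start: add(add(Z, SSZ), mul(Z, SSZ))
  →1  add(SSZ, mul(Z, SSZ))
  →2  S(add(SZ, mul(Z, SSZ)))
  →3  S(S(add(Z, mul(Z, SSZ))))
  →4  S(S(mul(Z, SSZ)))
  →5  SSZ

Term B:
  start: add(add(S^4(Z), add(SSZ, SSZ)), add(mul(Z, Z), add(Z, Z)))
  →1  add(S(add(SSSZ, add(SSZ, SSZ))), add(mul(Z, Z), add(Z, Z)))
  →2  S(add(add(SSSZ, add(SSZ, SSZ)), add(mul(Z, Z), add(Z, Z))))
  →3  S(add(S(add(SSZ, add(SSZ, SSZ))), add(mul(Z, Z), add(Z, Z))))
  →4  S(S(add(add(SSZ, add(SSZ, SSZ)), add(mul(Z, Z), add(Z, Z)))))
  →5  S(S(add(S(add(SZ, add(SSZ, SSZ))), add(mul(Z, Z), add(Z, Z)))))
  →6  S(S(S(add(add(SZ, add(SSZ, SSZ)), add(mul(Z, Z), add(Z, Z))))))
  →7  S(S(S(add(S(add(Z, add(SSZ, SSZ))), add(mul(Z, Z), add(Z, Z))))))
  →8  S(S(S(S(add(add(Z, add(SSZ, SSZ)), add(mul(Z, Z), add(Z, Z)))))))
  →9  S(S(S(S(add(add(SSZ, SSZ), add(mul(Z, Z), add(Z, Z)))))))
  →10  S(S(S(S(add(S(add(SZ, SSZ)), add(mul(Z, Z), add(Z, Z)))))))
  →11  S(S(S(S(S(add(add(SZ, SSZ), add(mul(Z, Z), add(Z, Z))))))))
  →12  S(S(S(S(S(add(S(add(Z, SSZ)), add(mul(Z, Z), add(Z, Z))))))))
  →13  S(S(S(S(S(S(add(add(Z, SSZ), add(mul(Z, Z), add(Z, Z)))))))))
  →14  S(S(S(S(S(S(add(SSZ, add(mul(Z, Z), add(Z, Z)))))))))
  →15  S(S(S(S(S(S(S(add(SZ, add(mul(Z, Z), add(Z, Z))))))))))
  →16  S(S(S(S(S(S(S(S(add(Z, add(mul(Z, Z), add(Z, Z)))))))))))
  →17  S(S(S(S(S(S(S(S(add(mul(Z, Z), add(Z, Z))))))))))
  →18  S(S(S(S(S(S(S(S(add(Z, add(Z, Z))))))))))
  →19  S(S(S(S(S(S(S(S(add(Z, Z)))))))))
  →20  S^8(Z)

Answer: DIFFERENT — A ⇓ SSZ, B ⇓ S^8(Z)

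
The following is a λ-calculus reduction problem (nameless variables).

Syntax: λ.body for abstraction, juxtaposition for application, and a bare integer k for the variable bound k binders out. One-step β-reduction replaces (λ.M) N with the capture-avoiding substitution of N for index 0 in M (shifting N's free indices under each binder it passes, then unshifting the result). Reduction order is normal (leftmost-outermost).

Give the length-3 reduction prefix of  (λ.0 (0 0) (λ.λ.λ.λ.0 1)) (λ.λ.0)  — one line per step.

Answer: after 3 steps: λ.λ.λ.λ.0 1

Working:
  start: (λ.0 (0 0) (λ.λ.λ.λ.0 1)) (λ.λ.0)
  →1  (λ.λ.0) ((λ.λ.0) (λ.λ.0)) (λ.λ.λ.λ.0 1)
  →2  (λ.0) (λ.λ.λ.λ.0 1)
  →3  λ.λ.λ.λ.0 1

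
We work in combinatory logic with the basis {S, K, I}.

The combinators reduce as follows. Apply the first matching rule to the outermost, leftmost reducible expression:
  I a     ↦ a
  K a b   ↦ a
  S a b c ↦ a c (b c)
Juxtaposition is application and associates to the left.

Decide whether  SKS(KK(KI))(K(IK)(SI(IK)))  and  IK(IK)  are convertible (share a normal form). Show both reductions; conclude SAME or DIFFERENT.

Term A:
  start: SKS(KK(KI))(K(IK)(SI(IK)))
  step 1: K(KK(KI))(S(KK(KI)))(K(IK)(SI(IK)))
  step 2: KK(KI)(K(IK)(SI(IK)))
  step 3: K(K(IK)(SI(IK)))
  step 4: K(IK)
  step 5: KK

Term B:
  start: IK(IK)
  step 1: K(IK)
  step 2: KK

Answer: SAME — A ⇓ KK, B ⇓ KK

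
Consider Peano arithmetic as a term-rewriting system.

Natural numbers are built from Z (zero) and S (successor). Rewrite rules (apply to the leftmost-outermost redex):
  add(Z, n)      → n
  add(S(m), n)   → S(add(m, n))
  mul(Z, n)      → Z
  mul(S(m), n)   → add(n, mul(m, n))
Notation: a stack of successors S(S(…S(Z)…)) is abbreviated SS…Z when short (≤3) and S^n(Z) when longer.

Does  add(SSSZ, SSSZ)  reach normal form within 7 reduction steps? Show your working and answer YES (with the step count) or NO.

  start: add(SSSZ, SSSZ)
  →1  S(add(SSZ, SSSZ))
  →2  S(S(add(SZ, SSSZ)))
  →3  S(S(S(add(Z, SSSZ))))
  →4  S^6(Z)

Answer: YES — reaches normal form S^6(Z) in 4 ≤ 7 steps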